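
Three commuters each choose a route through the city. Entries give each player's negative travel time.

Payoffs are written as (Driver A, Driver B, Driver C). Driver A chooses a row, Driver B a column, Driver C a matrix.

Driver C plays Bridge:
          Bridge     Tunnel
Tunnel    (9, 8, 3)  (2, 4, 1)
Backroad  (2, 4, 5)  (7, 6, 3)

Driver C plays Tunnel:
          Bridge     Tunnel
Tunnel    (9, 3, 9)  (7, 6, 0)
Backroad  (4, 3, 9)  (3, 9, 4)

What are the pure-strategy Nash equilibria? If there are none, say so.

none

Driver A against (Bridge, Bridge): payoffs 9, 2 → best response Tunnel.
Driver A against (Bridge, Tunnel): payoffs 9, 4 → best response Tunnel.
Driver A against (Tunnel, Bridge): payoffs 2, 7 → best response Backroad.
Driver A against (Tunnel, Tunnel): payoffs 7, 3 → best response Tunnel.
Driver B against (Tunnel, Bridge): payoffs 8, 4 → best response Bridge.
Driver B against (Tunnel, Tunnel): payoffs 3, 6 → best response Tunnel.
Driver B against (Backroad, Bridge): payoffs 4, 6 → best response Tunnel.
Driver B against (Backroad, Tunnel): payoffs 3, 9 → best response Tunnel.
Driver C against (Tunnel, Bridge): payoffs 3, 9 → best response Tunnel.
Driver C against (Tunnel, Tunnel): payoffs 1, 0 → best response Bridge.
Driver C against (Backroad, Bridge): payoffs 5, 9 → best response Tunnel.
Driver C against (Backroad, Tunnel): payoffs 3, 4 → best response Tunnel.
No profile is a mutual best response for all players.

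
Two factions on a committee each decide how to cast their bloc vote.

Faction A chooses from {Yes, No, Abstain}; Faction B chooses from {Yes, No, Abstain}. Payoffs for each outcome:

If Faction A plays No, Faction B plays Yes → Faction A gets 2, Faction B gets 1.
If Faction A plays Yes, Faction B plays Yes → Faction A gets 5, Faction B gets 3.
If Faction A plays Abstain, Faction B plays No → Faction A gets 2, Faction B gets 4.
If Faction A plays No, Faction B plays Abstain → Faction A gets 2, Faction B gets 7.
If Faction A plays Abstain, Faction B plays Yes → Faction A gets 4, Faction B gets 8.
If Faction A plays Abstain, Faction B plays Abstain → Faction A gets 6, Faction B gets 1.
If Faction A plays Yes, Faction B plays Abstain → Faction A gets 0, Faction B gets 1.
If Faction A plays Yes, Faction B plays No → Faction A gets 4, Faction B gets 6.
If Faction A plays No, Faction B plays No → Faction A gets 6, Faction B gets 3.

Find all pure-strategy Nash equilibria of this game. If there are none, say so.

none

For each player, find the best response to each opponent profile; mutual best responses are the pure NE.
Faction A against Yes: payoffs 5, 2, 4 → best response Yes.
Faction A against No: payoffs 4, 6, 2 → best response No.
Faction A against Abstain: payoffs 0, 2, 6 → best response Abstain.
Faction B against Yes: payoffs 3, 6, 1 → best response No.
Faction B against No: payoffs 1, 3, 7 → best response Abstain.
Faction B against Abstain: payoffs 8, 4, 1 → best response Yes.
No profile is a mutual best response for all players.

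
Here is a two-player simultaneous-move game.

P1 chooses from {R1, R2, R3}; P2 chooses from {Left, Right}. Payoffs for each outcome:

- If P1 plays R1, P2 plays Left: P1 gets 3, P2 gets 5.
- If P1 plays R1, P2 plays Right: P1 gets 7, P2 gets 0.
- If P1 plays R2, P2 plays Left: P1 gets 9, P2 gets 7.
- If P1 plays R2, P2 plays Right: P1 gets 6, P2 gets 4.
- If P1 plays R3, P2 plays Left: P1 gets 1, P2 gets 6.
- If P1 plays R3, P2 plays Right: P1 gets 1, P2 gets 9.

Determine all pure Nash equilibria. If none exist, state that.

P1 against Left: payoffs 3, 9, 1 → best response R2.
P1 against Right: payoffs 7, 6, 1 → best response R1.
P2 against R1: payoffs 5, 0 → best response Left.
P2 against R2: payoffs 7, 4 → best response Left.
P2 against R3: payoffs 6, 9 → best response Right.
Mutual best responses: (R2, Left).

The unique pure-strategy Nash equilibrium is (R2, Left).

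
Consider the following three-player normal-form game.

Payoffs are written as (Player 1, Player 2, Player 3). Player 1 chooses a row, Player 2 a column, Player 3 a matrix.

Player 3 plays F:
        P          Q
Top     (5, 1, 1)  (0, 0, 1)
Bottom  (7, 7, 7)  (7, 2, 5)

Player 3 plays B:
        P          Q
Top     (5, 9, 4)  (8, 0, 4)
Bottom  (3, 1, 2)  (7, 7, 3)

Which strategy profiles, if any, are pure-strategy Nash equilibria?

The pure Nash equilibria are (Top, P, B), (Bottom, P, F).

For each strategy profile, look for a profitable unilateral deviation.
(Top, P, F): Player 1 can switch to Bottom (5 → 7). Not NE.
(Top, P, B): Player 1 gets 5, best alternative 3; Player 2 gets 9, best alternative 0; Player 3 gets 4, best alternative 1. No profitable deviation — NE.
(Top, Q, F): Player 1 can switch to Bottom (0 → 7). Not NE.
(Top, Q, B): Player 2 can switch to P (0 → 9). Not NE.
(Bottom, P, F): Player 1 gets 7, best alternative 5; Player 2 gets 7, best alternative 2; Player 3 gets 7, best alternative 2. No profitable deviation — NE.
(Bottom, P, B): Player 1 can switch to Top (3 → 5). Not NE.
(Bottom, Q, F): Player 2 can switch to P (2 → 7). Not NE.
(Bottom, Q, B): Player 1 can switch to Top (7 → 8). Not NE.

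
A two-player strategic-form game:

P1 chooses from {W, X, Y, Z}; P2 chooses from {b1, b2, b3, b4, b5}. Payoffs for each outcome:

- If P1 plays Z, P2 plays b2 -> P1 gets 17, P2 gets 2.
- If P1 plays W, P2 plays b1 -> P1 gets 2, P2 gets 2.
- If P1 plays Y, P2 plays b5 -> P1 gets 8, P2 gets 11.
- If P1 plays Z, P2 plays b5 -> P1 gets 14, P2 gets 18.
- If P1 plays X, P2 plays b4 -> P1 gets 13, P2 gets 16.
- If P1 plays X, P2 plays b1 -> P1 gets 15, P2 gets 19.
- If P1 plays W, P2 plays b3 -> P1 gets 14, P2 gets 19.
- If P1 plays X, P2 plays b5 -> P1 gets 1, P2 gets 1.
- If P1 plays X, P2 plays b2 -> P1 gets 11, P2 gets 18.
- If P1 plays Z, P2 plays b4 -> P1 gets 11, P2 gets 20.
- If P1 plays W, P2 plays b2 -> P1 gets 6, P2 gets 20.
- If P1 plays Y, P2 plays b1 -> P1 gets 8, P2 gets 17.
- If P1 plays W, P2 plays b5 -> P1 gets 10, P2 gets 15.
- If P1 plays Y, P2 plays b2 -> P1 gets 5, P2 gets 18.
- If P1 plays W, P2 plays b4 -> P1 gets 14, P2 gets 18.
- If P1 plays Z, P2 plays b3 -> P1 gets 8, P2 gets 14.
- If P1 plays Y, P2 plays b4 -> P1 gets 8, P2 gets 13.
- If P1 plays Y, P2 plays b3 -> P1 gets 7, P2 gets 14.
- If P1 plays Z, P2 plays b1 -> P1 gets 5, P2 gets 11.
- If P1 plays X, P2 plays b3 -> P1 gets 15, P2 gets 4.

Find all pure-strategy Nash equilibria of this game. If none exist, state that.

Pure NE: (X, b1)

For each player, find the best response to each opponent profile; mutual best responses are the pure NE.
P1 against b1: payoffs 2, 15, 8, 5 → best response X.
P1 against b2: payoffs 6, 11, 5, 17 → best response Z.
P1 against b3: payoffs 14, 15, 7, 8 → best response X.
P1 against b4: payoffs 14, 13, 8, 11 → best response W.
P1 against b5: payoffs 10, 1, 8, 14 → best response Z.
P2 against W: payoffs 2, 20, 19, 18, 15 → best response b2.
P2 against X: payoffs 19, 18, 4, 16, 1 → best response b1.
P2 against Y: payoffs 17, 18, 14, 13, 11 → best response b2.
P2 against Z: payoffs 11, 2, 14, 20, 18 → best response b4.
Mutual best responses: (X, b1).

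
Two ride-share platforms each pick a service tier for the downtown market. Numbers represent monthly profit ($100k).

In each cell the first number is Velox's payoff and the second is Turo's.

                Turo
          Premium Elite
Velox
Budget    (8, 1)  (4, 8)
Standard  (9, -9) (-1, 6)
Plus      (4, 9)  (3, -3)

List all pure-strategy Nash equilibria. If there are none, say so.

Pure NE: (Budget, Elite)

Velox against Premium: payoffs 8, 9, 4 → best response Standard.
Velox against Elite: payoffs 4, -1, 3 → best response Budget.
Turo against Budget: payoffs 1, 8 → best response Elite.
Turo against Standard: payoffs -9, 6 → best response Elite.
Turo against Plus: payoffs 9, -3 → best response Premium.
Mutual best responses: (Budget, Elite).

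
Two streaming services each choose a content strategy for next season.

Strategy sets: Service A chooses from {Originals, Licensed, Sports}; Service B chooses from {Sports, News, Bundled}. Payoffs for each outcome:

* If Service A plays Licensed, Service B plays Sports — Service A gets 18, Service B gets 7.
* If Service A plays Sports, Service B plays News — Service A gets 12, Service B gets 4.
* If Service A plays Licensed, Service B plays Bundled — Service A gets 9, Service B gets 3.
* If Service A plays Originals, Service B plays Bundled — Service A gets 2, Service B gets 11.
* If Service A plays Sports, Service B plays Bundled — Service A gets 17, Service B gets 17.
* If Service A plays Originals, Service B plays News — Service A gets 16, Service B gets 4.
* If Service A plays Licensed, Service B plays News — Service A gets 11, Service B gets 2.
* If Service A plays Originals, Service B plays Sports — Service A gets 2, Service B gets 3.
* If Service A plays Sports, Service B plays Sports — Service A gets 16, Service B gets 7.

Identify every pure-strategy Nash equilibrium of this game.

The pure Nash equilibria are (Licensed, Sports) and (Sports, Bundled).

(Originals, Sports): Service A can switch to Licensed (2 → 18). Not NE.
(Originals, News): Service B can switch to Bundled (4 → 11). Not NE.
(Originals, Bundled): Service A can switch to Licensed (2 → 9). Not NE.
(Licensed, Sports): Service A gets 18, best alternative 16; Service B gets 7, best alternative 3. No profitable deviation — NE.
(Licensed, News): Service A can switch to Originals (11 → 16). Not NE.
(Licensed, Bundled): Service A can switch to Sports (9 → 17). Not NE.
(Sports, Sports): Service A can switch to Licensed (16 → 18). Not NE.
(Sports, News): Service A can switch to Originals (12 → 16). Not NE.
(Sports, Bundled): Service A gets 17, best alternative 9; Service B gets 17, best alternative 7. No profitable deviation — NE.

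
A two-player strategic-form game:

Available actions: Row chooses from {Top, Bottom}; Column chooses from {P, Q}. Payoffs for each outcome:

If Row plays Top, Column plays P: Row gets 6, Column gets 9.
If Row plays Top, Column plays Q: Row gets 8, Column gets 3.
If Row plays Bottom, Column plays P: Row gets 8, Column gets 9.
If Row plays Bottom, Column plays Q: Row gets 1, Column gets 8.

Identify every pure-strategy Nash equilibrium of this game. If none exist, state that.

(Bottom, P)

Mark each player's best response to every combination of opponents' strategies; a profile where every player is best-responding is a pure Nash equilibrium.
Row against P: payoffs 6, 8 → best response Bottom.
Row against Q: payoffs 8, 1 → best response Top.
Column against Top: payoffs 9, 3 → best response P.
Column against Bottom: payoffs 9, 8 → best response P.
Mutual best responses: (Bottom, P).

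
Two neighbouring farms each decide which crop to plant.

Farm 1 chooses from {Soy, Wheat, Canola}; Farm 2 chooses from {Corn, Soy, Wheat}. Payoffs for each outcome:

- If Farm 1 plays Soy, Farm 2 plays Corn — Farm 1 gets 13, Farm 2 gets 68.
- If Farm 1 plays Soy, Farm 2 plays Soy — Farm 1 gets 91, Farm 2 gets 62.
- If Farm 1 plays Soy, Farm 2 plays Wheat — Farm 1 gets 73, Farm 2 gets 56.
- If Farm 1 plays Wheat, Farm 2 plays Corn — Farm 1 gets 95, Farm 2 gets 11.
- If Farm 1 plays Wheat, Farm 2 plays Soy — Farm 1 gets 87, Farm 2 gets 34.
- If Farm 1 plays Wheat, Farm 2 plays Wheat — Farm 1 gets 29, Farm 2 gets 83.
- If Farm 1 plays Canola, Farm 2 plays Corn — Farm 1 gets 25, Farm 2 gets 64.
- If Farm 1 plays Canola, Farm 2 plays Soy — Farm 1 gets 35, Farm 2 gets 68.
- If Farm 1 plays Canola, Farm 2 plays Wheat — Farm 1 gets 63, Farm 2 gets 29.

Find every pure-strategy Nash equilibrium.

There is no pure-strategy Nash equilibrium.

For each player, find the best response to each opponent profile; mutual best responses are the pure NE.
Farm 1 against Corn: payoffs 13, 95, 25 → best response Wheat.
Farm 1 against Soy: payoffs 91, 87, 35 → best response Soy.
Farm 1 against Wheat: payoffs 73, 29, 63 → best response Soy.
Farm 2 against Soy: payoffs 68, 62, 56 → best response Corn.
Farm 2 against Wheat: payoffs 11, 34, 83 → best response Wheat.
Farm 2 against Canola: payoffs 64, 68, 29 → best response Soy.
No profile is a mutual best response for all players.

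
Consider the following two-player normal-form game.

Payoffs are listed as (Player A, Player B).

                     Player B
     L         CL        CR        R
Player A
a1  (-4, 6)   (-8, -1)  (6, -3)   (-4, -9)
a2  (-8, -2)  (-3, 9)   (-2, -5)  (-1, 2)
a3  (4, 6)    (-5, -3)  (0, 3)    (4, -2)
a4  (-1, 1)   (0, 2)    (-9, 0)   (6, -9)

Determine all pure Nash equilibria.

Check each profile: it is a Nash equilibrium iff no player can strictly gain by switching unilaterally.
(a1, L): Player A can switch to a3 (-4 → 4). Not NE.
(a1, CL): Player A can switch to a2 (-8 → -3). Not NE.
(a1, CR): Player B can switch to L (-3 → 6). Not NE.
(a1, R): Player A can switch to a2 (-4 → -1). Not NE.
(a2, L): Player A can switch to a1 (-8 → -4). Not NE.
(a2, CL): Player A can switch to a4 (-3 → 0). Not NE.
(a2, CR): Player A can switch to a1 (-2 → 6). Not NE.
(a2, R): Player A can switch to a3 (-1 → 4). Not NE.
(a3, L): Player A gets 4, best alternative -1; Player B gets 6, best alternative 3. No profitable deviation — NE.
(a4, CL): Player A gets 0, best alternative -3; Player B gets 2, best alternative 1. No profitable deviation — NE.
(The remaining 6 profiles each have a profitable deviation by the same check.)

(a3, L), (a4, CL)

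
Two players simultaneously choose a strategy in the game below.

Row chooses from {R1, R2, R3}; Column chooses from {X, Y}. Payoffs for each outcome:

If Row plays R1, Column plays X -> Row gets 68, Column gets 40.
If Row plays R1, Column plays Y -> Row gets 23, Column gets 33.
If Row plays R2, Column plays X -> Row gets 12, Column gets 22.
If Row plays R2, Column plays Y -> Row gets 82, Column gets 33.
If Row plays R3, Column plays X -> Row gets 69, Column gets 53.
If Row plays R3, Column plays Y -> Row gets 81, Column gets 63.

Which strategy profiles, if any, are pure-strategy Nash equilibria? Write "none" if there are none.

Pure NE: (R2, Y)

Row against X: payoffs 68, 12, 69 → best response R3.
Row against Y: payoffs 23, 82, 81 → best response R2.
Column against R1: payoffs 40, 33 → best response X.
Column against R2: payoffs 22, 33 → best response Y.
Column against R3: payoffs 53, 63 → best response Y.
Mutual best responses: (R2, Y).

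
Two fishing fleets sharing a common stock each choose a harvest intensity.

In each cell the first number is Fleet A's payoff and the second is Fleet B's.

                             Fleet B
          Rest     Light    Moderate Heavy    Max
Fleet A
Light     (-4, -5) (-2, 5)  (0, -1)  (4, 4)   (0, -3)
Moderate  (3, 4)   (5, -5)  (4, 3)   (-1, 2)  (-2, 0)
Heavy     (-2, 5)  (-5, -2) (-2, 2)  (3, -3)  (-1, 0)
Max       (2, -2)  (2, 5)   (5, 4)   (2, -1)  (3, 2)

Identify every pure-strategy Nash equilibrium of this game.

(Light, Rest): Fleet A can switch to Moderate (-4 → 3). Not NE.
(Light, Light): Fleet A can switch to Moderate (-2 → 5). Not NE.
(Light, Moderate): Fleet A can switch to Moderate (0 → 4). Not NE.
(Light, Heavy): Fleet B can switch to Light (4 → 5). Not NE.
(Light, Max): Fleet A can switch to Max (0 → 3). Not NE.
(Moderate, Rest): Fleet A gets 3, best alternative 2; Fleet B gets 4, best alternative 3. No profitable deviation — NE.
(Moderate, Light): Fleet B can switch to Rest (-5 → 4). Not NE.
(Moderate, Moderate): Fleet A can switch to Max (4 → 5). Not NE.
(Moderate, Heavy): Fleet A can switch to Light (-1 → 4). Not NE.
(The remaining 11 profiles each have a profitable deviation by the same check.)

The unique pure-strategy Nash equilibrium is (Moderate, Rest).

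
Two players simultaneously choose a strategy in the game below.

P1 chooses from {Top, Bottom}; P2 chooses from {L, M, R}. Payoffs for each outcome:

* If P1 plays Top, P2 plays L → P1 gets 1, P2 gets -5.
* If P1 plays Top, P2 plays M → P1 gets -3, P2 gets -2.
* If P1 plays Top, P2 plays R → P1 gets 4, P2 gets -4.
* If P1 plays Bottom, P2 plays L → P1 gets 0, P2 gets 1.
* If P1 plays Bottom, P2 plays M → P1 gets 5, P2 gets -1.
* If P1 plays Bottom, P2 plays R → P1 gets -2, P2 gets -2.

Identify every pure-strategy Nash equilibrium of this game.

none

Mark each player's best response to every combination of opponents' strategies; a profile where every player is best-responding is a pure Nash equilibrium.
P1 against L: payoffs 1, 0 → best response Top.
P1 against M: payoffs -3, 5 → best response Bottom.
P1 against R: payoffs 4, -2 → best response Top.
P2 against Top: payoffs -5, -2, -4 → best response M.
P2 against Bottom: payoffs 1, -1, -2 → best response L.
No profile is a mutual best response for all players.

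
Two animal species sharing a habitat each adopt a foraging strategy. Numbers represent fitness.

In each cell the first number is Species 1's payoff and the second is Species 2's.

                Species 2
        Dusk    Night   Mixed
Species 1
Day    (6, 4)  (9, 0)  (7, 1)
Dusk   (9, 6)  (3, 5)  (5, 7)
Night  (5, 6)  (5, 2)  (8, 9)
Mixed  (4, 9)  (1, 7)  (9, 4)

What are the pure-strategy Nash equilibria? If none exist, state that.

(Day, Dusk): Species 1 can switch to Dusk (6 → 9). Not NE.
(Day, Night): Species 2 can switch to Dusk (0 → 4). Not NE.
(Day, Mixed): Species 1 can switch to Night (7 → 8). Not NE.
(Dusk, Dusk): Species 2 can switch to Mixed (6 → 7). Not NE.
(Dusk, Night): Species 1 can switch to Day (3 → 9). Not NE.
(Dusk, Mixed): Species 1 can switch to Day (5 → 7). Not NE.
(Night, Dusk): Species 1 can switch to Day (5 → 6). Not NE.
(Night, Night): Species 1 can switch to Day (5 → 9). Not NE.
(Night, Mixed): Species 1 can switch to Mixed (8 → 9). Not NE.
(Mixed, Dusk): Species 1 can switch to Day (4 → 6). Not NE.
(The remaining 2 profiles each have a profitable deviation by the same check.)

There is no pure-strategy Nash equilibrium.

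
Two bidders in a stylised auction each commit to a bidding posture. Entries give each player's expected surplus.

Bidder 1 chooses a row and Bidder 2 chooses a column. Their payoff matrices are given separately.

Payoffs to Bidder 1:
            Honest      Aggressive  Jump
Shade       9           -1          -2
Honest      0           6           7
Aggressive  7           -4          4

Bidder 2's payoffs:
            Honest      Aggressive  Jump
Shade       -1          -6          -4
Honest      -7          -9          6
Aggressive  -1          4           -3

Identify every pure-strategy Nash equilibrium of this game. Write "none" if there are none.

Bidder 1 against Honest: payoffs 9, 0, 7 → best response Shade.
Bidder 1 against Aggressive: payoffs -1, 6, -4 → best response Honest.
Bidder 1 against Jump: payoffs -2, 7, 4 → best response Honest.
Bidder 2 against Shade: payoffs -1, -6, -4 → best response Honest.
Bidder 2 against Honest: payoffs -7, -9, 6 → best response Jump.
Bidder 2 against Aggressive: payoffs -1, 4, -3 → best response Aggressive.
Mutual best responses: (Shade, Honest); (Honest, Jump).

The pure Nash equilibria are (Shade, Honest), (Honest, Jump).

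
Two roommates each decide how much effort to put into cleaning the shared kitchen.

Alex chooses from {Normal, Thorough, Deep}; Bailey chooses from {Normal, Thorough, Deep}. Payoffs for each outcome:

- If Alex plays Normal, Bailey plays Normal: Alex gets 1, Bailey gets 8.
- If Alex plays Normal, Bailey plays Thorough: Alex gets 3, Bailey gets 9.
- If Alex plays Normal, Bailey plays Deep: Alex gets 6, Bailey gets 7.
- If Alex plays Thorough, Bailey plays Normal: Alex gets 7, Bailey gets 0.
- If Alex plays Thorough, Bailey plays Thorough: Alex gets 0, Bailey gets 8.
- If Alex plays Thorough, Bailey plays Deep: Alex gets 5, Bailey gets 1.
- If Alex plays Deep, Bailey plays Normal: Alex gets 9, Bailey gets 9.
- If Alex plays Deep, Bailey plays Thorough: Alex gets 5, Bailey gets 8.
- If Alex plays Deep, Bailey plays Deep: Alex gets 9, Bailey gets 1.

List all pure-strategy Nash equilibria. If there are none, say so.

Pure NE: (Deep, Normal)

Alex against Normal: payoffs 1, 7, 9 → best response Deep.
Alex against Thorough: payoffs 3, 0, 5 → best response Deep.
Alex against Deep: payoffs 6, 5, 9 → best response Deep.
Bailey against Normal: payoffs 8, 9, 7 → best response Thorough.
Bailey against Thorough: payoffs 0, 8, 1 → best response Thorough.
Bailey against Deep: payoffs 9, 8, 1 → best response Normal.
Mutual best responses: (Deep, Normal).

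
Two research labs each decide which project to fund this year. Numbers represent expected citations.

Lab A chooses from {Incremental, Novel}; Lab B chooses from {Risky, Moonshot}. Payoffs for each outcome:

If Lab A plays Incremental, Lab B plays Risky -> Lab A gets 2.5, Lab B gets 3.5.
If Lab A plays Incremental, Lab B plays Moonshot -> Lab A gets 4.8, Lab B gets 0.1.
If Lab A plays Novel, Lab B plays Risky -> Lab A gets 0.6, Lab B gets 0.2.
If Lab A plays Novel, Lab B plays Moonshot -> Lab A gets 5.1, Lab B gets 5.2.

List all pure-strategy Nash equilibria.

(Incremental, Risky) and (Novel, Moonshot)

(Incremental, Risky): Lab A gets 2.5, best alternative 0.6; Lab B gets 3.5, best alternative 0.1. No profitable deviation — NE.
(Incremental, Moonshot): Lab A can switch to Novel (4.8 → 5.1). Not NE.
(Novel, Risky): Lab A can switch to Incremental (0.6 → 2.5). Not NE.
(Novel, Moonshot): Lab A gets 5.1, best alternative 4.8; Lab B gets 5.2, best alternative 0.2. No profitable deviation — NE.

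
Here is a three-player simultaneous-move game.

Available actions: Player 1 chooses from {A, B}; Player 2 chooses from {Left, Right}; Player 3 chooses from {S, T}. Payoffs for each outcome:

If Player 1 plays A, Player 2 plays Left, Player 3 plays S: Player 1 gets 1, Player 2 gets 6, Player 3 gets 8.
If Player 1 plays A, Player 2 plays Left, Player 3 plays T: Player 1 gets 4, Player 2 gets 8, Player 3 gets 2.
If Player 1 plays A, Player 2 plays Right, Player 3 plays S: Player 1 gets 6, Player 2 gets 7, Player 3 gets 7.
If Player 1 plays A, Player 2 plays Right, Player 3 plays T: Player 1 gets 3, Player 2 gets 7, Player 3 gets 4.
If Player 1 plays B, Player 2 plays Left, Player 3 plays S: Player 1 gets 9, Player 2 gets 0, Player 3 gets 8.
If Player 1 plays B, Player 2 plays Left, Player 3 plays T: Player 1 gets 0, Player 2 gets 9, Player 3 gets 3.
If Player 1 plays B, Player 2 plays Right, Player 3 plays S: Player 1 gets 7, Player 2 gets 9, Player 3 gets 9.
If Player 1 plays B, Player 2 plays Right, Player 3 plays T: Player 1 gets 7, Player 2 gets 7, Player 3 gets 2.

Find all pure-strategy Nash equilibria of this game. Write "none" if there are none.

For each strategy profile, look for a profitable unilateral deviation.
(A, Left, S): Player 1 can switch to B (1 → 9). Not NE.
(A, Left, T): Player 3 can switch to S (2 → 8). Not NE.
(A, Right, S): Player 1 can switch to B (6 → 7). Not NE.
(A, Right, T): Player 1 can switch to B (3 → 7). Not NE.
(B, Left, S): Player 2 can switch to Right (0 → 9). Not NE.
(B, Left, T): Player 1 can switch to A (0 → 4). Not NE.
(B, Right, S): Player 1 gets 7, best alternative 6; Player 2 gets 9, best alternative 0; Player 3 gets 9, best alternative 2. No profitable deviation — NE.
(The remaining 1 profile has a profitable deviation by the same check.)

(B, Right, S)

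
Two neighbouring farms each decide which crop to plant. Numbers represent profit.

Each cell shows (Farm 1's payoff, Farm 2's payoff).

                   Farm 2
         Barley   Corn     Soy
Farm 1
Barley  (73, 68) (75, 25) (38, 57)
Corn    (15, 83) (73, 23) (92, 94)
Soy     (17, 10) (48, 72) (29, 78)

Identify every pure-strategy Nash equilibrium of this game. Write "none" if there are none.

Pure-strategy Nash equilibria: (Barley, Barley); (Corn, Soy)

(Barley, Barley): Farm 1 gets 73, best alternative 17; Farm 2 gets 68, best alternative 57. No profitable deviation — NE.
(Barley, Corn): Farm 2 can switch to Barley (25 → 68). Not NE.
(Barley, Soy): Farm 1 can switch to Corn (38 → 92). Not NE.
(Corn, Barley): Farm 1 can switch to Barley (15 → 73). Not NE.
(Corn, Corn): Farm 1 can switch to Barley (73 → 75). Not NE.
(Corn, Soy): Farm 1 gets 92, best alternative 38; Farm 2 gets 94, best alternative 83. No profitable deviation — NE.
(Soy, Barley): Farm 1 can switch to Barley (17 → 73). Not NE.
(Soy, Corn): Farm 1 can switch to Barley (48 → 75). Not NE.
(The remaining 1 profile has a profitable deviation by the same check.)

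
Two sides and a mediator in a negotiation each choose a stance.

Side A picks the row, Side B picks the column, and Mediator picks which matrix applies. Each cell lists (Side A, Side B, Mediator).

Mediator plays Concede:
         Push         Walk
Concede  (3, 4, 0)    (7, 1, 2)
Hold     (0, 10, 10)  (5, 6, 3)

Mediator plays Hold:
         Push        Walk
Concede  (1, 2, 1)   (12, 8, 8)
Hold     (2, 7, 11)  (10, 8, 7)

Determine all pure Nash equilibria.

For each strategy profile, look for a profitable unilateral deviation.
(Concede, Push, Concede): Mediator can switch to Hold (0 → 1). Not NE.
(Concede, Push, Hold): Side A can switch to Hold (1 → 2). Not NE.
(Concede, Walk, Concede): Side B can switch to Push (1 → 4). Not NE.
(Concede, Walk, Hold): Side A gets 12, best alternative 10; Side B gets 8, best alternative 2; Mediator gets 8, best alternative 2. No profitable deviation — NE.
(Hold, Push, Concede): Side A can switch to Concede (0 → 3). Not NE.
(Hold, Push, Hold): Side B can switch to Walk (7 → 8). Not NE.
(Hold, Walk, Concede): Side A can switch to Concede (5 → 7). Not NE.
(Hold, Walk, Hold): Side A can switch to Concede (10 → 12). Not NE.

Pure NE: (Concede, Walk, Hold)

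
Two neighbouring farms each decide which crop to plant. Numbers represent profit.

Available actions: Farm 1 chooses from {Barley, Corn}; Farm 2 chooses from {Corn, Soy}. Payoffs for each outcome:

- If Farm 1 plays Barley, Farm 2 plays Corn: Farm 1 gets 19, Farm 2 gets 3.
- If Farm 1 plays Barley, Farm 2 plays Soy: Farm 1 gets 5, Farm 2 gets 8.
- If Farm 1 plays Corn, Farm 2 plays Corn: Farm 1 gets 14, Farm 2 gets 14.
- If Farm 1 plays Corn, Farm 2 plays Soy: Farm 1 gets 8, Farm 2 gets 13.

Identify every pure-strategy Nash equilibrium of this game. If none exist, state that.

(Barley, Corn): Farm 2 can switch to Soy (3 → 8). Not NE.
(Barley, Soy): Farm 1 can switch to Corn (5 → 8). Not NE.
(Corn, Corn): Farm 1 can switch to Barley (14 → 19). Not NE.
(Corn, Soy): Farm 2 can switch to Corn (13 → 14). Not NE.

This game has no pure Nash equilibrium.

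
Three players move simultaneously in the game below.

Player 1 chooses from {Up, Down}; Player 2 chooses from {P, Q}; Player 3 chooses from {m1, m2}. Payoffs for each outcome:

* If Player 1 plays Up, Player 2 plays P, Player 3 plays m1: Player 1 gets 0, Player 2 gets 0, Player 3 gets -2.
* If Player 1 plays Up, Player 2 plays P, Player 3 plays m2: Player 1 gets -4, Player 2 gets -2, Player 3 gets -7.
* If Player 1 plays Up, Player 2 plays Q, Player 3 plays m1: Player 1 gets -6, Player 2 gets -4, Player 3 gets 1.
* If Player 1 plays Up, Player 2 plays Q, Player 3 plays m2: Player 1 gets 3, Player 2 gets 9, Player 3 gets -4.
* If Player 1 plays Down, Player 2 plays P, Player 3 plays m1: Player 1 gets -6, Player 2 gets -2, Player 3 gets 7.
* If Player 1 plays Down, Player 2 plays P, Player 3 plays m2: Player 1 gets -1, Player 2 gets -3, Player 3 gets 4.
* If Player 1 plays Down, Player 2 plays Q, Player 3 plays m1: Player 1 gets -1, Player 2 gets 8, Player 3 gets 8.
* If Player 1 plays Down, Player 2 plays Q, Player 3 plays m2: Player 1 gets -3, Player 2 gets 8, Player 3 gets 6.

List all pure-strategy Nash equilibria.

(Up, P, m1) and (Down, Q, m1)

(Up, P, m1): Player 1 gets 0, best alternative -6; Player 2 gets 0, best alternative -4; Player 3 gets -2, best alternative -7. No profitable deviation — NE.
(Up, P, m2): Player 1 can switch to Down (-4 → -1). Not NE.
(Up, Q, m1): Player 1 can switch to Down (-6 → -1). Not NE.
(Up, Q, m2): Player 3 can switch to m1 (-4 → 1). Not NE.
(Down, P, m1): Player 1 can switch to Up (-6 → 0). Not NE.
(Down, P, m2): Player 2 can switch to Q (-3 → 8). Not NE.
(Down, Q, m1): Player 1 gets -1, best alternative -6; Player 2 gets 8, best alternative -2; Player 3 gets 8, best alternative 6. No profitable deviation — NE.
(Down, Q, m2): Player 1 can switch to Up (-3 → 3). Not NE.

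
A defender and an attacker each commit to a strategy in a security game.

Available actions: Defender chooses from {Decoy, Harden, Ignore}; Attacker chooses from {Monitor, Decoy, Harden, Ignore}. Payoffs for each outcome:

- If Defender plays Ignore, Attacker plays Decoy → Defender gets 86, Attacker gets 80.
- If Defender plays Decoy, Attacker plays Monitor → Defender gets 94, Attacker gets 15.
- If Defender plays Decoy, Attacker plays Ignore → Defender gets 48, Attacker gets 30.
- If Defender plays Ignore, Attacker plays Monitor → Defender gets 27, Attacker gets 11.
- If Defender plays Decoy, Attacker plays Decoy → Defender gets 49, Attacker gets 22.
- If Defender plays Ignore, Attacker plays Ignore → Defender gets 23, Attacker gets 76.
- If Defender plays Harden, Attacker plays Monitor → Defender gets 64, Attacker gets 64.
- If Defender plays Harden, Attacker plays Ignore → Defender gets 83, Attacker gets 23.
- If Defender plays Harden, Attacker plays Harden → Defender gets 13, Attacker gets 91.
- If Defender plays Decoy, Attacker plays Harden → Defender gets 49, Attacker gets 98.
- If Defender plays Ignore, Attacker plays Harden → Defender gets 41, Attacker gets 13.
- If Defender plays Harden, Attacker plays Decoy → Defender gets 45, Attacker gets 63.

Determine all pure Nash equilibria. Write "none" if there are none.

(Decoy, Harden); (Ignore, Decoy)

For each strategy profile, look for a profitable unilateral deviation.
(Decoy, Monitor): Attacker can switch to Decoy (15 → 22). Not NE.
(Decoy, Decoy): Defender can switch to Ignore (49 → 86). Not NE.
(Decoy, Harden): Defender gets 49, best alternative 41; Attacker gets 98, best alternative 30. No profitable deviation — NE.
(Decoy, Ignore): Defender can switch to Harden (48 → 83). Not NE.
(Harden, Monitor): Defender can switch to Decoy (64 → 94). Not NE.
(Harden, Decoy): Defender can switch to Decoy (45 → 49). Not NE.
(Harden, Harden): Defender can switch to Decoy (13 → 49). Not NE.
(Ignore, Decoy): Defender gets 86, best alternative 49; Attacker gets 80, best alternative 76. No profitable deviation — NE.
(The remaining 4 profiles each have a profitable deviation by the same check.)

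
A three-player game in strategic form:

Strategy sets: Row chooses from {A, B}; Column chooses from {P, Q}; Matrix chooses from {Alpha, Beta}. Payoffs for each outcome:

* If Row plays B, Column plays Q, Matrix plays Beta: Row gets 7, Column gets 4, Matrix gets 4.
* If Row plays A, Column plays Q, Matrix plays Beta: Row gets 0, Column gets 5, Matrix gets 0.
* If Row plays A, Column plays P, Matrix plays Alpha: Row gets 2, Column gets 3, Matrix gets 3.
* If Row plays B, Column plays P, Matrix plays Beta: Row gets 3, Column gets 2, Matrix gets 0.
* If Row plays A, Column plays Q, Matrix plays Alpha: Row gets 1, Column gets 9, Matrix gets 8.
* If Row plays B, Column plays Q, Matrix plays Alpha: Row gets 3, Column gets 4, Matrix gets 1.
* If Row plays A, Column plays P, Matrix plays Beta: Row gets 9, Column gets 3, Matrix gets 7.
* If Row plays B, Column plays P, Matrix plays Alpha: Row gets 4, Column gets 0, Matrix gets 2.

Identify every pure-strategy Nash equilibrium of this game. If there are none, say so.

Pure NE: (B, Q, Beta)

(A, P, Alpha): Row can switch to B (2 → 4). Not NE.
(A, P, Beta): Column can switch to Q (3 → 5). Not NE.
(A, Q, Alpha): Row can switch to B (1 → 3). Not NE.
(A, Q, Beta): Row can switch to B (0 → 7). Not NE.
(B, P, Alpha): Column can switch to Q (0 → 4). Not NE.
(B, P, Beta): Row can switch to A (3 → 9). Not NE.
(B, Q, Alpha): Matrix can switch to Beta (1 → 4). Not NE.
(B, Q, Beta): Row gets 7, best alternative 0; Column gets 4, best alternative 2; Matrix gets 4, best alternative 1. No profitable deviation — NE.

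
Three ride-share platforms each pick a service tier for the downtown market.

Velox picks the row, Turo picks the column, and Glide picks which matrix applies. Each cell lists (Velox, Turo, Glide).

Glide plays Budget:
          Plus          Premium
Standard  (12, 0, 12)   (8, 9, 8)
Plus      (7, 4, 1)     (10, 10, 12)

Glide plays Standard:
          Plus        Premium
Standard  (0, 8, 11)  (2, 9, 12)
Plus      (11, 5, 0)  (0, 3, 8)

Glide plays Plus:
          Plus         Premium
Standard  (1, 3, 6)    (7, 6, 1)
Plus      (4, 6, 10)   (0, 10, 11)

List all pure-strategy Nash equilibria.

The pure Nash equilibria are (Standard, Premium, Standard); (Plus, Premium, Budget).

(Standard, Plus, Budget): Turo can switch to Premium (0 → 9). Not NE.
(Standard, Plus, Standard): Velox can switch to Plus (0 → 11). Not NE.
(Standard, Plus, Plus): Velox can switch to Plus (1 → 4). Not NE.
(Standard, Premium, Budget): Velox can switch to Plus (8 → 10). Not NE.
(Standard, Premium, Standard): Velox gets 2, best alternative 0; Turo gets 9, best alternative 8; Glide gets 12, best alternative 8. No profitable deviation — NE.
(Standard, Premium, Plus): Glide can switch to Budget (1 → 8). Not NE.
(Plus, Plus, Budget): Velox can switch to Standard (7 → 12). Not NE.
(Plus, Plus, Standard): Glide can switch to Budget (0 → 1). Not NE.
(Plus, Plus, Plus): Turo can switch to Premium (6 → 10). Not NE.
(Plus, Premium, Budget): Velox gets 10, best alternative 8; Turo gets 10, best alternative 4; Glide gets 12, best alternative 11. No profitable deviation — NE.
(Plus, Premium, Standard): Velox can switch to Standard (0 → 2). Not NE.
(Plus, Premium, Plus): Velox can switch to Standard (0 → 7). Not NE.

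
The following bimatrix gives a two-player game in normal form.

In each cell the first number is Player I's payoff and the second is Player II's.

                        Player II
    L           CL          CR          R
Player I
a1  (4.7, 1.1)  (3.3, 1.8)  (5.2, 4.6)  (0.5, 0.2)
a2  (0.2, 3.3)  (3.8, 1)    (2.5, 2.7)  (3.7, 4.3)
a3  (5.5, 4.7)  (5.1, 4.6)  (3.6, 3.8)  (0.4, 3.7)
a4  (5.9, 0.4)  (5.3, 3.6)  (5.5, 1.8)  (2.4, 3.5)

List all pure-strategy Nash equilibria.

(a2, R) and (a4, CL)

Player I against L: payoffs 4.7, 0.2, 5.5, 5.9 → best response a4.
Player I against CL: payoffs 3.3, 3.8, 5.1, 5.3 → best response a4.
Player I against CR: payoffs 5.2, 2.5, 3.6, 5.5 → best response a4.
Player I against R: payoffs 0.5, 3.7, 0.4, 2.4 → best response a2.
Player II against a1: payoffs 1.1, 1.8, 4.6, 0.2 → best response CR.
Player II against a2: payoffs 3.3, 1, 2.7, 4.3 → best response R.
Player II against a3: payoffs 4.7, 4.6, 3.8, 3.7 → best response L.
Player II against a4: payoffs 0.4, 3.6, 1.8, 3.5 → best response CL.
Mutual best responses: (a2, R); (a4, CL).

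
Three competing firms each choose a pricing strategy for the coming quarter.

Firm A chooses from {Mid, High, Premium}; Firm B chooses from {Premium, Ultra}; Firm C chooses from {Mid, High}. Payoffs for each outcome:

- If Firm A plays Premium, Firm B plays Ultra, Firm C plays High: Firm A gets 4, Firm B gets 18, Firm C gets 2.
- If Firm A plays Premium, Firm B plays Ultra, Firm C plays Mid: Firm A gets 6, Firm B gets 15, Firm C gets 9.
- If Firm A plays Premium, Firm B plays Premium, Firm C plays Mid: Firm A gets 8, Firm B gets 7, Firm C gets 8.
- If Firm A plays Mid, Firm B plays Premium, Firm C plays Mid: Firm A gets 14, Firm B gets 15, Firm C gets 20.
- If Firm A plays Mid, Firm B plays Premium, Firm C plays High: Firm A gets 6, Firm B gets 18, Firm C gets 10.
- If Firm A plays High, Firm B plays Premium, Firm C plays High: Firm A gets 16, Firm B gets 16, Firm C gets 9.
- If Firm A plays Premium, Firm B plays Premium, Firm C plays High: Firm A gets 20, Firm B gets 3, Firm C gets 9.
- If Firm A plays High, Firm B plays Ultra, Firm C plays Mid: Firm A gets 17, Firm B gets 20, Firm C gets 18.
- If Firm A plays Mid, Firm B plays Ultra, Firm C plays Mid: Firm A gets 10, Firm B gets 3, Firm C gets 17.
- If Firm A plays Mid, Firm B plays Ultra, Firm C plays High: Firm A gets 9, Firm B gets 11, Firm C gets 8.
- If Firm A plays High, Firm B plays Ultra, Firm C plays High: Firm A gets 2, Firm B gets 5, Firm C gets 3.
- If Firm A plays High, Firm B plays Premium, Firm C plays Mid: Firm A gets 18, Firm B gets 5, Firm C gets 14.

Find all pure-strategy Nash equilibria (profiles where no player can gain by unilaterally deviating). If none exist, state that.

Firm A against (Premium, Mid): payoffs 14, 18, 8 → best response High.
Firm A against (Premium, High): payoffs 6, 16, 20 → best response Premium.
Firm A against (Ultra, Mid): payoffs 10, 17, 6 → best response High.
Firm A against (Ultra, High): payoffs 9, 2, 4 → best response Mid.
Firm B against (Mid, Mid): payoffs 15, 3 → best response Premium.
Firm B against (Mid, High): payoffs 18, 11 → best response Premium.
Firm B against (High, Mid): payoffs 5, 20 → best response Ultra.
Firm B against (High, High): payoffs 16, 5 → best response Premium.
Firm B against (Premium, Mid): payoffs 7, 15 → best response Ultra.
Firm B against (Premium, High): payoffs 3, 18 → best response Ultra.
Firm C against (Mid, Premium): payoffs 20, 10 → best response Mid.
Firm C against (Mid, Ultra): payoffs 17, 8 → best response Mid.
Firm C against (High, Premium): payoffs 14, 9 → best response Mid.
Firm C against (High, Ultra): payoffs 18, 3 → best response Mid.
Firm C against (Premium, Premium): payoffs 8, 9 → best response High.
Firm C against (Premium, Ultra): payoffs 9, 2 → best response Mid.
Mutual best responses: (High, Ultra, Mid).

(High, Ultra, Mid)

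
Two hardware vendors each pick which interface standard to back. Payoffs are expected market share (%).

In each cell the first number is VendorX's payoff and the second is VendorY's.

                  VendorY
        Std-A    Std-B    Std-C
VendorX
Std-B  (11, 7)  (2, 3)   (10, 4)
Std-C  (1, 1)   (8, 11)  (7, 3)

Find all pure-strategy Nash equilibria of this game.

Pure-strategy Nash equilibria: (Std-B, Std-A) and (Std-C, Std-B)

VendorX against Std-A: payoffs 11, 1 → best response Std-B.
VendorX against Std-B: payoffs 2, 8 → best response Std-C.
VendorX against Std-C: payoffs 10, 7 → best response Std-B.
VendorY against Std-B: payoffs 7, 3, 4 → best response Std-A.
VendorY against Std-C: payoffs 1, 11, 3 → best response Std-B.
Mutual best responses: (Std-B, Std-A); (Std-C, Std-B).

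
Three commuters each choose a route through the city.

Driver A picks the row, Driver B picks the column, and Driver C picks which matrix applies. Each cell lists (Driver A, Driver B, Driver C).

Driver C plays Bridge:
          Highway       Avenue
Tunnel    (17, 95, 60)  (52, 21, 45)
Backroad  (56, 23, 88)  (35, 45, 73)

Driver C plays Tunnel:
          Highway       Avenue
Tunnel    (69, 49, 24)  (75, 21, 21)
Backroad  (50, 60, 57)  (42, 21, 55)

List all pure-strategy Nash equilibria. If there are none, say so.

(Tunnel, Highway, Bridge): Driver A can switch to Backroad (17 → 56). Not NE.
(Tunnel, Highway, Tunnel): Driver C can switch to Bridge (24 → 60). Not NE.
(Tunnel, Avenue, Bridge): Driver B can switch to Highway (21 → 95). Not NE.
(Tunnel, Avenue, Tunnel): Driver B can switch to Highway (21 → 49). Not NE.
(Backroad, Highway, Bridge): Driver B can switch to Avenue (23 → 45). Not NE.
(Backroad, Highway, Tunnel): Driver A can switch to Tunnel (50 → 69). Not NE.
(The remaining 2 profiles each have a profitable deviation by the same check.)

none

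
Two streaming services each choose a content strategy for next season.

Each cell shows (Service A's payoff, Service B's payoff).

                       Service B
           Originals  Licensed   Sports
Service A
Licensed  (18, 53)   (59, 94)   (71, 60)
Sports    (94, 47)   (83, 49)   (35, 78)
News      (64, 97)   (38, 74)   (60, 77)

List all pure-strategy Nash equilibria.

For each player, find the best response to each opponent profile; mutual best responses are the pure NE.
Service A against Originals: payoffs 18, 94, 64 → best response Sports.
Service A against Licensed: payoffs 59, 83, 38 → best response Sports.
Service A against Sports: payoffs 71, 35, 60 → best response Licensed.
Service B against Licensed: payoffs 53, 94, 60 → best response Licensed.
Service B against Sports: payoffs 47, 49, 78 → best response Sports.
Service B against News: payoffs 97, 74, 77 → best response Originals.
No profile is a mutual best response for all players.

There is no pure-strategy Nash equilibrium.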